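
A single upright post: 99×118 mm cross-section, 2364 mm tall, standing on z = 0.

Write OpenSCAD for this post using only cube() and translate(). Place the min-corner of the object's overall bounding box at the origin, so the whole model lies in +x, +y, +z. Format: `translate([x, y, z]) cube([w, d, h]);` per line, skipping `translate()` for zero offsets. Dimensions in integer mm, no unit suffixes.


cube([99, 118, 2364]);


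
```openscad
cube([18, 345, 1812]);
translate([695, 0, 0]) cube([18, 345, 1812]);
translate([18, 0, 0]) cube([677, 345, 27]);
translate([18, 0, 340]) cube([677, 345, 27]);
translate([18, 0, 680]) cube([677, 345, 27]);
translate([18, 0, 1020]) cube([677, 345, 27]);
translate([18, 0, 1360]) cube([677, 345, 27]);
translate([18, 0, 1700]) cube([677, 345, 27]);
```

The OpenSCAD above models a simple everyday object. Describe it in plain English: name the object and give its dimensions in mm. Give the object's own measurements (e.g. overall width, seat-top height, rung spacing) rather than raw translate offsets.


An open bookshelf. Two side panels, each 18 mm thick, 345 mm deep and 1812 mm tall, stand 713 mm apart (outside-to-outside). Between them sit 6 shelves, each 27 mm thick and 345 mm deep, spanning the full gap between the sides. The bottom shelf rests on the floor (its underside at z = 0) and the clear gap between one shelf's top and the next shelf's underside is 313 mm.


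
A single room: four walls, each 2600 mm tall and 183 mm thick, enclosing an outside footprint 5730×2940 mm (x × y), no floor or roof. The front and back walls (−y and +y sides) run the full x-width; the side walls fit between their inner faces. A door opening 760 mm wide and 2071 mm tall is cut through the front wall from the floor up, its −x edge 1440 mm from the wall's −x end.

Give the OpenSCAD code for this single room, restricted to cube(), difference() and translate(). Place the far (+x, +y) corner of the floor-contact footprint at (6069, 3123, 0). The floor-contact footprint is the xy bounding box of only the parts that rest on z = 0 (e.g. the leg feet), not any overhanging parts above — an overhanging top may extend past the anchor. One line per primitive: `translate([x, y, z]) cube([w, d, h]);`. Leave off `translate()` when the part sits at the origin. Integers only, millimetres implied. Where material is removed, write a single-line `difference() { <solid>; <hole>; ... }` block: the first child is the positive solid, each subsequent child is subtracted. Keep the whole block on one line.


difference() { translate([339, 183, 0]) cube([5730, 183, 2600]); translate([1779, 183, 0]) cube([760, 183, 2071]); }
translate([339, 2940, 0]) cube([5730, 183, 2600]);
translate([339, 366, 0]) cube([183, 2574, 2600]);
translate([5886, 366, 0]) cube([183, 2574, 2600]);


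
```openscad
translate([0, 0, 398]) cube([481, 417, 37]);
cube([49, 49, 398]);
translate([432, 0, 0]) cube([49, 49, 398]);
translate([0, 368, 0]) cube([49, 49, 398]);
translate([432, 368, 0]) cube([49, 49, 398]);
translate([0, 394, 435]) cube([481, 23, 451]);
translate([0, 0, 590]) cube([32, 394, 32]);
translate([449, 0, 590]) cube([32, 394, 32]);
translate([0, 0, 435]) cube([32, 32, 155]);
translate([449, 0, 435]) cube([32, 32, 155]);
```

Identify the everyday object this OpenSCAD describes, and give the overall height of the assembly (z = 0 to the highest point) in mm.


A chair. The overall height is 886 mm.

A slab on four corner posts with a tall panel at the back — a chair. The seat slab sits at z = 398 with thickness 37, and the 451 mm backrest starts at the seat top, so the overall height is 398 + 37 + 451 = 886 mm.


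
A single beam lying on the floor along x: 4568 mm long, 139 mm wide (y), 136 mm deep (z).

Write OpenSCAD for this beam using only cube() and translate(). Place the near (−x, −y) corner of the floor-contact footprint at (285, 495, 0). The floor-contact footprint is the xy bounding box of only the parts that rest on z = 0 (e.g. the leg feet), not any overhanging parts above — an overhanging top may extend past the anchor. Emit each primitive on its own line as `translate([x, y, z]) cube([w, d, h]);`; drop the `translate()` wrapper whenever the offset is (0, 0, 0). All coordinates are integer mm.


translate([285, 495, 0]) cube([4568, 139, 136]);


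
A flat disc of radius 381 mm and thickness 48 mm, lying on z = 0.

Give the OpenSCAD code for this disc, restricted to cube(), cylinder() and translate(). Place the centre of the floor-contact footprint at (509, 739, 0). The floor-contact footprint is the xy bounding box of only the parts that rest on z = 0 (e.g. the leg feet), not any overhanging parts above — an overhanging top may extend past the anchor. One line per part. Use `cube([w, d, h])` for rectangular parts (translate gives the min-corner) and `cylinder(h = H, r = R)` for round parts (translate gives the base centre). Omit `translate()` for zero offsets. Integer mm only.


translate([509, 739, 0]) cylinder(h = 48, r = 381);


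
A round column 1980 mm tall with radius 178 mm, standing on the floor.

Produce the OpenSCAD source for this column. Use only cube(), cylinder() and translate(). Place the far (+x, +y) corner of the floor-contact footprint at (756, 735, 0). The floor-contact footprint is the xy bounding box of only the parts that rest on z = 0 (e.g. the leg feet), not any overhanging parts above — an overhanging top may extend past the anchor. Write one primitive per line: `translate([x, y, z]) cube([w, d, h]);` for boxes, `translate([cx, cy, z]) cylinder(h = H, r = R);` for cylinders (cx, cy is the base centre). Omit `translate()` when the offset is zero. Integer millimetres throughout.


translate([578, 557, 0]) cylinder(h = 1980, r = 178);


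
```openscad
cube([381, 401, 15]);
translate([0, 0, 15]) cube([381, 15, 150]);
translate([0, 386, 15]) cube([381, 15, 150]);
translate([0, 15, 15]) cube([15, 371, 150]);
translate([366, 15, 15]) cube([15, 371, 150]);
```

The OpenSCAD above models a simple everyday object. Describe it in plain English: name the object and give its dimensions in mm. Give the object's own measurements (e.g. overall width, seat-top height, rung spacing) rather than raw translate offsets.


An open-topped rectangular box: outside dimensions 381×401×165 mm, with a uniform wall and base thickness of 15 mm. The base is a full 381×401 slab on the floor; four walls sit on top of the base. The front and back walls (the −y and +y sides) span the full width; the two side walls fit between them.


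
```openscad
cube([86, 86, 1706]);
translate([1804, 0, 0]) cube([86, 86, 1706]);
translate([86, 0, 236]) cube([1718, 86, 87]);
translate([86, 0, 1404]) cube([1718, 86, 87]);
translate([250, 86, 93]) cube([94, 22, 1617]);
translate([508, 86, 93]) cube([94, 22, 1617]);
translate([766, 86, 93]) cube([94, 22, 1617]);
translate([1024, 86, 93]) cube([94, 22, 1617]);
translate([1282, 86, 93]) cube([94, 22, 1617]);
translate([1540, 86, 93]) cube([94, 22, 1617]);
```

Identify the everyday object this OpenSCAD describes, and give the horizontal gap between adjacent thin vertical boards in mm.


A fence section. The picket gap is 164 mm.

Two posts, two rails, 6 pickets — a fence section. Span 1718 mm holds 6 pickets of 94 mm with 7 equal gaps: ⌊(1718 − 6·94) / 7⌋ = 164 mm.


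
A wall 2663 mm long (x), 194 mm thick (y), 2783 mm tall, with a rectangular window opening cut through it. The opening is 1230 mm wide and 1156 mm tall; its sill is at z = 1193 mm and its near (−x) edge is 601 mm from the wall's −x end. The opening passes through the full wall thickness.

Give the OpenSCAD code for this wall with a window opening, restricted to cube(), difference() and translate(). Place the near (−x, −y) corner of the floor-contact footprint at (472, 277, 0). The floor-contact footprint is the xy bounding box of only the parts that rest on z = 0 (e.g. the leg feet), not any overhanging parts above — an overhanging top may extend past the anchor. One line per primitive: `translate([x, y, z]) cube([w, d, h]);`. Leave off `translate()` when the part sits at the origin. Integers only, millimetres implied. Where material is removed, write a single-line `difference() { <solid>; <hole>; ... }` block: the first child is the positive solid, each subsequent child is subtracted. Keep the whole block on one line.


difference() { translate([472, 277, 0]) cube([2663, 194, 2783]); translate([1073, 277, 1193]) cube([1230, 194, 1156]); }


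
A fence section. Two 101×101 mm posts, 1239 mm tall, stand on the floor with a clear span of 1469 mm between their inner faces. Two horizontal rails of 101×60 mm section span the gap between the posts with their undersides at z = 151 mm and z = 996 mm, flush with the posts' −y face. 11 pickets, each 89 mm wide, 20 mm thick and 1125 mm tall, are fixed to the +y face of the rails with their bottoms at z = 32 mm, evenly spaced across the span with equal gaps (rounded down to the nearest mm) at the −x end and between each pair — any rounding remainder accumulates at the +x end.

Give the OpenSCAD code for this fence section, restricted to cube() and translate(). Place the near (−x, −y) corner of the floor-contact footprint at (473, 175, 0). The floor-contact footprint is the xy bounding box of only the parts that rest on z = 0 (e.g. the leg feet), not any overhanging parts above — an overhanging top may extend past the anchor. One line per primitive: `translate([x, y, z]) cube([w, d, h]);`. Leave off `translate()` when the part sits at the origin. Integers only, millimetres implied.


translate([473, 175, 0]) cube([101, 101, 1239]);
translate([2043, 175, 0]) cube([101, 101, 1239]);
translate([574, 175, 151]) cube([1469, 101, 60]);
translate([574, 175, 996]) cube([1469, 101, 60]);
translate([614, 276, 32]) cube([89, 20, 1125]);
translate([743, 276, 32]) cube([89, 20, 1125]);
translate([872, 276, 32]) cube([89, 20, 1125]);
translate([1001, 276, 32]) cube([89, 20, 1125]);
translate([1130, 276, 32]) cube([89, 20, 1125]);
translate([1259, 276, 32]) cube([89, 20, 1125]);
translate([1388, 276, 32]) cube([89, 20, 1125]);
translate([1517, 276, 32]) cube([89, 20, 1125]);
translate([1646, 276, 32]) cube([89, 20, 1125]);
translate([1775, 276, 32]) cube([89, 20, 1125]);
translate([1904, 276, 32]) cube([89, 20, 1125]);


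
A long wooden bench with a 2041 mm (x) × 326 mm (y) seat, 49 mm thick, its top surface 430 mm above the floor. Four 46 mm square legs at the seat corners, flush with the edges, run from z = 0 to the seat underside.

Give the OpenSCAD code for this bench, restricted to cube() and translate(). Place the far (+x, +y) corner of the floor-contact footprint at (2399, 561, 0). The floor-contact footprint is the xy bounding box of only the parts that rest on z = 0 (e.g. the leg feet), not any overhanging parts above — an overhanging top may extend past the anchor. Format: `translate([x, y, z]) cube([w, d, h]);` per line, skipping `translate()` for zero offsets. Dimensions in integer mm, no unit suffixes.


// leg_h = 430 − 49 = 381
translate([358, 235, 381]) cube([2041, 326, 49]);
translate([358, 235, 0]) cube([46, 46, 381]);
translate([358, 515, 0]) cube([46, 46, 381]);
translate([2353, 235, 0]) cube([46, 46, 381]);
translate([2353, 515, 0]) cube([46, 46, 381]);


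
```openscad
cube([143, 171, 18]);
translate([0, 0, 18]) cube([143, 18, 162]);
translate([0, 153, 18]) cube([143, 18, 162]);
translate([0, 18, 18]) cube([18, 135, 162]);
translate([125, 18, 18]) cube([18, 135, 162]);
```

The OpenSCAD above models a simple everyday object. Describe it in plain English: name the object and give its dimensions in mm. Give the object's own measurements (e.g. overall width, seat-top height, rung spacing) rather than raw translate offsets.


An open-topped rectangular box: outside dimensions 143×171×180 mm, with a uniform wall and base thickness of 18 mm. The base is a full 143×171 slab on the floor; four walls sit on top of the base. The front and back walls (the −y and +y sides) span the full width; the two side walls fit between them.


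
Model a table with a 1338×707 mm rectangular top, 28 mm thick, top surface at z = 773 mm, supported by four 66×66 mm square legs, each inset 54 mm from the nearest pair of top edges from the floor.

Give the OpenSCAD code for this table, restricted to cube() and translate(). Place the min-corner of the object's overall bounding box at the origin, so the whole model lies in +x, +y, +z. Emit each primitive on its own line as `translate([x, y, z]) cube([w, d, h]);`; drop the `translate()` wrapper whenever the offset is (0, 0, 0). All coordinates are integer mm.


translate([0, 0, 745]) cube([1338, 707, 28]);
translate([54, 54, 0]) cube([66, 66, 745]);
translate([1218, 54, 0]) cube([66, 66, 745]);
translate([54, 587, 0]) cube([66, 66, 745]);
translate([1218, 587, 0]) cube([66, 66, 745]);


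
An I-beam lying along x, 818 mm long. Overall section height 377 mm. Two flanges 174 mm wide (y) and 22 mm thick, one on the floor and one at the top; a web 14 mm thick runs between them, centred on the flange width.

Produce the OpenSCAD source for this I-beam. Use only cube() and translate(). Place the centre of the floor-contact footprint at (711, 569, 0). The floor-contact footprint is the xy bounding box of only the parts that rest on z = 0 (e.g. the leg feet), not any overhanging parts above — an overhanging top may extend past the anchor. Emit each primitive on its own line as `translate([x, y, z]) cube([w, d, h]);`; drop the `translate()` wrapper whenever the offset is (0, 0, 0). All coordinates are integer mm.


translate([302, 482, 0]) cube([818, 174, 22]);
translate([302, 562, 22]) cube([818, 14, 333]);
translate([302, 482, 355]) cube([818, 174, 22]);


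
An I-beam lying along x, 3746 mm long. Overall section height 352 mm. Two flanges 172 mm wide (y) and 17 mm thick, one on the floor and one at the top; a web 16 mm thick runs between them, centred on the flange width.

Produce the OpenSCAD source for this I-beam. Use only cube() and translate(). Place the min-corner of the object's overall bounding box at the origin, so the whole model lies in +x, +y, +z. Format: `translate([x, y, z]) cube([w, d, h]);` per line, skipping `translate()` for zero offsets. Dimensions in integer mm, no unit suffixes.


cube([3746, 172, 17]);
translate([0, 78, 17]) cube([3746, 16, 318]);
translate([0, 0, 335]) cube([3746, 172, 17]);


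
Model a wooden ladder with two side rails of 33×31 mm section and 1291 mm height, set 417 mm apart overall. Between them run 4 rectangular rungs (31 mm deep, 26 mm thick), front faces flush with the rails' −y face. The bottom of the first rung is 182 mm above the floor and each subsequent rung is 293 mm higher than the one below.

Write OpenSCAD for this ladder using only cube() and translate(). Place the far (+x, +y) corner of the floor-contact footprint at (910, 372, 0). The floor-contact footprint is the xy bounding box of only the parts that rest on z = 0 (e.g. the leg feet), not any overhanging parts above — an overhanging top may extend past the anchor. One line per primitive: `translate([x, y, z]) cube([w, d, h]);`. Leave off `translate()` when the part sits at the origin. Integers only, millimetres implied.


translate([493, 341, 0]) cube([33, 31, 1291]);
translate([877, 341, 0]) cube([33, 31, 1291]);
translate([526, 341, 182]) cube([351, 31, 26]);
translate([526, 341, 475]) cube([351, 31, 26]);
translate([526, 341, 768]) cube([351, 31, 26]);
translate([526, 341, 1061]) cube([351, 31, 26]);


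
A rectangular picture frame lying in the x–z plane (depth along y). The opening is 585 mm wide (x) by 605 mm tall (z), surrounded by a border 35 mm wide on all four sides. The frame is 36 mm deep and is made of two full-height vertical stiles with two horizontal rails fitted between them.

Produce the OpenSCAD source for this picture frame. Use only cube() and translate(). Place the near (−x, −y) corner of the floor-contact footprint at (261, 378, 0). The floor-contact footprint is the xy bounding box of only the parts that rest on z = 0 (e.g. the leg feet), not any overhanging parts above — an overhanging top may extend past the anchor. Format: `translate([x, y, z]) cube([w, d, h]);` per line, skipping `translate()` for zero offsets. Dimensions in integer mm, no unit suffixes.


translate([261, 378, 0]) cube([35, 36, 675]);
translate([881, 378, 0]) cube([35, 36, 675]);
translate([296, 378, 0]) cube([585, 36, 35]);
translate([296, 378, 640]) cube([585, 36, 35]);


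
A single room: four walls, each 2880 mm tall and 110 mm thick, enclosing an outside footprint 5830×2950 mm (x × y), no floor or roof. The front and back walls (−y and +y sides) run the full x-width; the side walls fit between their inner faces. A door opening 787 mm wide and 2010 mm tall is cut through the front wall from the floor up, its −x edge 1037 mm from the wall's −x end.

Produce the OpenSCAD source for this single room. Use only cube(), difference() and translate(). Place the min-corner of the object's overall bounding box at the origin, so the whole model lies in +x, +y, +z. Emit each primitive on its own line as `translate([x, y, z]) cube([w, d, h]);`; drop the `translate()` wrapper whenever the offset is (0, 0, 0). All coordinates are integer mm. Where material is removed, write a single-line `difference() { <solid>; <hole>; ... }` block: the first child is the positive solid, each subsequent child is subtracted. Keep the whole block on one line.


difference() { cube([5830, 110, 2880]); translate([1037, 0, 0]) cube([787, 110, 2010]); }
translate([0, 2840, 0]) cube([5830, 110, 2880]);
translate([0, 110, 0]) cube([110, 2730, 2880]);
translate([5720, 110, 0]) cube([110, 2730, 2880]);


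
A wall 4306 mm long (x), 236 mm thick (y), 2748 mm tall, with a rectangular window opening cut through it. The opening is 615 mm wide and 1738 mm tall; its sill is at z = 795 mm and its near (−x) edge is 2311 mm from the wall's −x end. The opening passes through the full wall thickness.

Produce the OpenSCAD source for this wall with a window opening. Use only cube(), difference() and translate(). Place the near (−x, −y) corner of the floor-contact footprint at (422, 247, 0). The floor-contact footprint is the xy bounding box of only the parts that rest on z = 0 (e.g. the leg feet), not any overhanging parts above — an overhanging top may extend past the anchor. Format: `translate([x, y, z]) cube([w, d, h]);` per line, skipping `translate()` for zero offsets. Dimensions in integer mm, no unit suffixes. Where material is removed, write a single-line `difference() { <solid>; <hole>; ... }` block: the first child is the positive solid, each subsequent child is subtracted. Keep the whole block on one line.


difference() { translate([422, 247, 0]) cube([4306, 236, 2748]); translate([2733, 247, 795]) cube([615, 236, 1738]); }


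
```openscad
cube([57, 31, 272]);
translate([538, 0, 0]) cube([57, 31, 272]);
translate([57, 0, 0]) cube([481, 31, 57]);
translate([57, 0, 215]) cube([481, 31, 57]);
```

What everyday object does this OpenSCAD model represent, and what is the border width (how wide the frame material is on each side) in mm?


A picture frame. The border width is 57 mm.

Four thin pieces enclosing a rectangular opening — a picture frame. The two full-height stiles are 272 mm tall; the top rail sits at z = 215 and is 57 mm tall, so the border above the opening is 272 − 215 = 57 mm, matching the stile x-width.


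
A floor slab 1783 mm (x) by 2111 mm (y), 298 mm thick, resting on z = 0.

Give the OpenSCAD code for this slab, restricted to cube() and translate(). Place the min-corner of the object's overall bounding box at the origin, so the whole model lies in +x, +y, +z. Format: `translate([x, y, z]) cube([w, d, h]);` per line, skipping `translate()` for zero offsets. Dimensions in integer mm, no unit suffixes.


cube([1783, 2111, 298]);


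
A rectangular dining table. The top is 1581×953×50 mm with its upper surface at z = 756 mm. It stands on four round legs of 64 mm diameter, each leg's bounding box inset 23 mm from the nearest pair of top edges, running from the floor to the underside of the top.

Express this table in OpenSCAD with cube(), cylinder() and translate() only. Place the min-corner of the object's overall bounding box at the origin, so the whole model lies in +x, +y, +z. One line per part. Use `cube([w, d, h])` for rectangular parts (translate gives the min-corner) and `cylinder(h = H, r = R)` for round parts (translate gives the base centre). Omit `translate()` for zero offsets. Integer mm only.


// leg_h = 756 - 50 = 706
translate([0, 0, 706]) cube([1581, 953, 50]);
translate([55, 55, 0]) cylinder(h = 706, r = 32);
translate([1526, 55, 0]) cylinder(h = 706, r = 32);
translate([55, 898, 0]) cylinder(h = 706, r = 32);
translate([1526, 898, 0]) cylinder(h = 706, r = 32);


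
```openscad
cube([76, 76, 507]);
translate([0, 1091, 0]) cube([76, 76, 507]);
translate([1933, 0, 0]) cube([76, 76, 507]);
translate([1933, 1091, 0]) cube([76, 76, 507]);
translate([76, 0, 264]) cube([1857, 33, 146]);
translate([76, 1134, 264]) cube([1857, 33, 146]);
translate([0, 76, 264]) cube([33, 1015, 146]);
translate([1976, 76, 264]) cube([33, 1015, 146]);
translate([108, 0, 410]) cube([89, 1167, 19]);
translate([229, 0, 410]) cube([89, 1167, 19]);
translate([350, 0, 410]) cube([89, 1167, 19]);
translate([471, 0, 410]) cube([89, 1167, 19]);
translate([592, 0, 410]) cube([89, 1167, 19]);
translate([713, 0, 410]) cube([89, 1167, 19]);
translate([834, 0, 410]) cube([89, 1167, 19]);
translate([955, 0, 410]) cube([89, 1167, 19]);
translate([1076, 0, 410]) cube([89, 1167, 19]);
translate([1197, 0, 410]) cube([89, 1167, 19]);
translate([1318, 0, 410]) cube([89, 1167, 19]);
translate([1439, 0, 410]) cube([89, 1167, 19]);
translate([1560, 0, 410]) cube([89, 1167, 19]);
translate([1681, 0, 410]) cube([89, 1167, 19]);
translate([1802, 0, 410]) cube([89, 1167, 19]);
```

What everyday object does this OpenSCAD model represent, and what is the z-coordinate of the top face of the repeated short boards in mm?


A bed frame. The slat-top height is 429 mm.

Four posts, four rails, and a row of slats — a bed frame. Slats sit on the rails at z = 264 + 146 = 410; with slat thickness 19, the top is 429 mm.


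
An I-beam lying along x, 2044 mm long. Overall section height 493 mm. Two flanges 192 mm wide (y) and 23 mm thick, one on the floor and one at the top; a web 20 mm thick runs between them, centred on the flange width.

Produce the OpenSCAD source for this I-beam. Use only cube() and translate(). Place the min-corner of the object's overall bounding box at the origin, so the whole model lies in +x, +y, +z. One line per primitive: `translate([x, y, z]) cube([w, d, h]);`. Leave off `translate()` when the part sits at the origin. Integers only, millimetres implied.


cube([2044, 192, 23]);
translate([0, 86, 23]) cube([2044, 20, 447]);
translate([0, 0, 470]) cube([2044, 192, 23]);


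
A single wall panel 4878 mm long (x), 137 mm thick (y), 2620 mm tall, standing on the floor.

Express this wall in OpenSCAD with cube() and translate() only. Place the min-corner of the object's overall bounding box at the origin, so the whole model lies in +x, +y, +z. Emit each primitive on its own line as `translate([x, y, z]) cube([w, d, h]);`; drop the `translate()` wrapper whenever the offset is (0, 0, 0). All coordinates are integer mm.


cube([4878, 137, 2620]);


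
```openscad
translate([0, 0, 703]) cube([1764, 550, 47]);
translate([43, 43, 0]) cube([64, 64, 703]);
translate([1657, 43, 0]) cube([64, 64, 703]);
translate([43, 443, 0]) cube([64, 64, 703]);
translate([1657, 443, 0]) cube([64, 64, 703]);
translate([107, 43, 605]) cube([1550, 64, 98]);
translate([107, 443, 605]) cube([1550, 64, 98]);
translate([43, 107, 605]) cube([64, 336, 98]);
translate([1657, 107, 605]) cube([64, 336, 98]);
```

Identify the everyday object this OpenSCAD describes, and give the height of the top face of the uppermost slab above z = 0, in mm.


A table. The table height is 750 mm.

A 1764×550×47 slab sits at z = 703 on four 64 mm square posts — a table. The top surface is at 703 + 47 = 750 mm.


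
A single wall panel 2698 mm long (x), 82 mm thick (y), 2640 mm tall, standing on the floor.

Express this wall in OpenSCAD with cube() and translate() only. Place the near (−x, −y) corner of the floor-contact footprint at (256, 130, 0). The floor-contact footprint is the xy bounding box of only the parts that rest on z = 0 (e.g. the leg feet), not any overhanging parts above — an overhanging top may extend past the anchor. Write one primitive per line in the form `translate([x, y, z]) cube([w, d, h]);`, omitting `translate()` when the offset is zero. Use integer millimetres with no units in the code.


translate([256, 130, 0]) cube([2698, 82, 2640]);


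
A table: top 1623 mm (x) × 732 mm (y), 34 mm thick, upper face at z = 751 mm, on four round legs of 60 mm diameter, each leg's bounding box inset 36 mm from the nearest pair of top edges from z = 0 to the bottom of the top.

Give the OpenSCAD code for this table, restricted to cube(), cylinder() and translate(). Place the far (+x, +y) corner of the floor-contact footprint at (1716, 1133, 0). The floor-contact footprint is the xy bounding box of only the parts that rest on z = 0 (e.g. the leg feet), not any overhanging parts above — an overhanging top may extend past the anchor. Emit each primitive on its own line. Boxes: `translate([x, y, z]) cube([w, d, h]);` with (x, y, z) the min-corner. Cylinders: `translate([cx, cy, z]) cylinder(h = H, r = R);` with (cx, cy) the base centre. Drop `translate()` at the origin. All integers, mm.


// leg_h = 751 - 34 = 717
translate([129, 437, 717]) cube([1623, 732, 34]);
translate([195, 503, 0]) cylinder(h = 717, r = 30);
translate([1686, 503, 0]) cylinder(h = 717, r = 30);
translate([195, 1103, 0]) cylinder(h = 717, r = 30);
translate([1686, 1103, 0]) cylinder(h = 717, r = 30);


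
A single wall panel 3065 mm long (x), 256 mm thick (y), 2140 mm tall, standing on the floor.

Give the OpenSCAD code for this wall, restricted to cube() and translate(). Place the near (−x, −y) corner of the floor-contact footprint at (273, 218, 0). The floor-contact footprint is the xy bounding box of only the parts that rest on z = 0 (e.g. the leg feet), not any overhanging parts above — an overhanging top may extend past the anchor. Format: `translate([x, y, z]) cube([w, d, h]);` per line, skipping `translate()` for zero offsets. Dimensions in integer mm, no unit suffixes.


translate([273, 218, 0]) cube([3065, 256, 2140]);


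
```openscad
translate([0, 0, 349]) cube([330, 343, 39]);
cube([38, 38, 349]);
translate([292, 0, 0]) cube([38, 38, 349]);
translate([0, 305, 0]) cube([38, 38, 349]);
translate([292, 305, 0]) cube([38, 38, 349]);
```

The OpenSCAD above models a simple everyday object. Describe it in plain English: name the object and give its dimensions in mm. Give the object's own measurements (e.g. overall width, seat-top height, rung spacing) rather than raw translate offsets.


A four-legged stool. The seat is a 330×343×39 mm slab whose top surface is at z = 388 mm; four square legs, each 38×38 mm in cross-section, run from the floor (z = 0) to the underside of the seat, each flush with a corner of the seat.


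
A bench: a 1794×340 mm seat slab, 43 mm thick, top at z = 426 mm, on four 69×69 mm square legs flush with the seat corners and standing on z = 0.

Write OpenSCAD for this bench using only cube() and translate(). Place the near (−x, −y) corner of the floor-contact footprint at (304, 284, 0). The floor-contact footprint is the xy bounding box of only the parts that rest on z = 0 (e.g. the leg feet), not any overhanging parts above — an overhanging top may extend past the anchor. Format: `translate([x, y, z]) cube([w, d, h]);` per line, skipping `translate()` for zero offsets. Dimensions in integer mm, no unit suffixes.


// leg_h = 426 − 43 = 383
translate([304, 284, 383]) cube([1794, 340, 43]);
translate([304, 284, 0]) cube([69, 69, 383]);
translate([304, 555, 0]) cube([69, 69, 383]);
translate([2029, 284, 0]) cube([69, 69, 383]);
translate([2029, 555, 0]) cube([69, 69, 383]);


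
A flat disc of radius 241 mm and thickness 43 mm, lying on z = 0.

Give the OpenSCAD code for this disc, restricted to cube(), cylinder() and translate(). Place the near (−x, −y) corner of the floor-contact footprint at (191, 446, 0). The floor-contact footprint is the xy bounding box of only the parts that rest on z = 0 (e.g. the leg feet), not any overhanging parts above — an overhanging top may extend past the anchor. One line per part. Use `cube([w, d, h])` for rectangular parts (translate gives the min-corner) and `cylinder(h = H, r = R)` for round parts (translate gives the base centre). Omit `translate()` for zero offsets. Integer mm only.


translate([432, 687, 0]) cylinder(h = 43, r = 241);


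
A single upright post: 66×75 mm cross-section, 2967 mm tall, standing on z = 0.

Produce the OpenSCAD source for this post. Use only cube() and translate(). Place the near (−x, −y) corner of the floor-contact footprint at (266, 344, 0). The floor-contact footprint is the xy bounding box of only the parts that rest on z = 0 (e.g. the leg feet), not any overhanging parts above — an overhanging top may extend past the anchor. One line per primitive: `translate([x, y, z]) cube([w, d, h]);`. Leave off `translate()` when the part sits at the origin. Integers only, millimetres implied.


translate([266, 344, 0]) cube([66, 75, 2967]);


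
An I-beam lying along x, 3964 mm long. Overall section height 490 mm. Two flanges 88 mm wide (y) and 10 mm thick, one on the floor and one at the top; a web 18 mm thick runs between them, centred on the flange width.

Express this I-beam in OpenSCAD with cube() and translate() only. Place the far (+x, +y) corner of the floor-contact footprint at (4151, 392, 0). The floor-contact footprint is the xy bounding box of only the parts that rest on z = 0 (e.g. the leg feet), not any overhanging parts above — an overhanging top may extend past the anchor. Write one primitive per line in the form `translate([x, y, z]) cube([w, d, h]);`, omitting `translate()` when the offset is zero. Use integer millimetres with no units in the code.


translate([187, 304, 0]) cube([3964, 88, 10]);
translate([187, 339, 10]) cube([3964, 18, 470]);
translate([187, 304, 480]) cube([3964, 88, 10]);


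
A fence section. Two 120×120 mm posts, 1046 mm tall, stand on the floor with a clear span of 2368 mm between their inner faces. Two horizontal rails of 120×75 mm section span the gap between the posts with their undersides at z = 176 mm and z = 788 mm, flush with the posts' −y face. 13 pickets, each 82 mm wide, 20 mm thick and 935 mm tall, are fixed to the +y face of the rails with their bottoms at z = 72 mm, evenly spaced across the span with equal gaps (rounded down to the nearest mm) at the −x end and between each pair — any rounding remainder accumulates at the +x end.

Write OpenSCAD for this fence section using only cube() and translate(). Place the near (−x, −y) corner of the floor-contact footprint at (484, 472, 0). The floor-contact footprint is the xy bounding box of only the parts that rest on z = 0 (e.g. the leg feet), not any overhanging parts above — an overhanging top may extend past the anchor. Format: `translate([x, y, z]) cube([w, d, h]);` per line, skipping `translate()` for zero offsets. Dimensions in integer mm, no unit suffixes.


translate([484, 472, 0]) cube([120, 120, 1046]);
translate([2972, 472, 0]) cube([120, 120, 1046]);
translate([604, 472, 176]) cube([2368, 120, 75]);
translate([604, 472, 788]) cube([2368, 120, 75]);
translate([697, 592, 72]) cube([82, 20, 935]);
translate([872, 592, 72]) cube([82, 20, 935]);
translate([1047, 592, 72]) cube([82, 20, 935]);
translate([1222, 592, 72]) cube([82, 20, 935]);
translate([1397, 592, 72]) cube([82, 20, 935]);
translate([1572, 592, 72]) cube([82, 20, 935]);
translate([1747, 592, 72]) cube([82, 20, 935]);
translate([1922, 592, 72]) cube([82, 20, 935]);
translate([2097, 592, 72]) cube([82, 20, 935]);
translate([2272, 592, 72]) cube([82, 20, 935]);
translate([2447, 592, 72]) cube([82, 20, 935]);
translate([2622, 592, 72]) cube([82, 20, 935]);
translate([2797, 592, 72]) cube([82, 20, 935]);


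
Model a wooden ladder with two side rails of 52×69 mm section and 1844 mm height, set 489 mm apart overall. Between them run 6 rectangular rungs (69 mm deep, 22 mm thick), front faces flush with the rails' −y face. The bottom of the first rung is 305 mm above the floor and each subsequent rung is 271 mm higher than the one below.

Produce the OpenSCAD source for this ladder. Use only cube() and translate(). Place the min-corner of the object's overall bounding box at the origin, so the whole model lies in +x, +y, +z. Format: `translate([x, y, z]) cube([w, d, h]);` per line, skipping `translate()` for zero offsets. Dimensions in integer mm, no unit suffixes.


cube([52, 69, 1844]);
translate([437, 0, 0]) cube([52, 69, 1844]);
translate([52, 0, 305]) cube([385, 69, 22]);
translate([52, 0, 576]) cube([385, 69, 22]);
translate([52, 0, 847]) cube([385, 69, 22]);
translate([52, 0, 1118]) cube([385, 69, 22]);
translate([52, 0, 1389]) cube([385, 69, 22]);
translate([52, 0, 1660]) cube([385, 69, 22]);


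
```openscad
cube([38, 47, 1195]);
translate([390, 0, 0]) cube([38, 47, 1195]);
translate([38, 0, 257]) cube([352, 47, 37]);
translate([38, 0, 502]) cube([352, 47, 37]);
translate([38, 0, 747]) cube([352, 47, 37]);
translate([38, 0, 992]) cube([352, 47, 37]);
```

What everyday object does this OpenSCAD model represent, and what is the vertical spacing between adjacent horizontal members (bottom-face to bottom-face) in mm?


A ladder. The rung spacing is 245 mm.

Two tall 38×47 posts with 4 short bars between them — a ladder. Adjacent rungs sit at z = 257 and z = 502, so the spacing is 502 − 257 = 245 mm.


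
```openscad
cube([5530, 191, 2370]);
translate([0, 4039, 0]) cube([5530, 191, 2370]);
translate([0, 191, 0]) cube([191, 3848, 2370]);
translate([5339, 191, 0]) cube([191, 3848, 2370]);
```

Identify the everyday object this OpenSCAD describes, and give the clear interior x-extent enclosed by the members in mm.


A house (or room) frame. The interior width is 5148 mm.

Four 2370 mm walls enclosing a rectangle with no floor or roof — a room or house frame. Outside width is 5530 mm and wall thickness is 191 mm, so the interior width is 5530 − 2 × 191 = 5148 mm.


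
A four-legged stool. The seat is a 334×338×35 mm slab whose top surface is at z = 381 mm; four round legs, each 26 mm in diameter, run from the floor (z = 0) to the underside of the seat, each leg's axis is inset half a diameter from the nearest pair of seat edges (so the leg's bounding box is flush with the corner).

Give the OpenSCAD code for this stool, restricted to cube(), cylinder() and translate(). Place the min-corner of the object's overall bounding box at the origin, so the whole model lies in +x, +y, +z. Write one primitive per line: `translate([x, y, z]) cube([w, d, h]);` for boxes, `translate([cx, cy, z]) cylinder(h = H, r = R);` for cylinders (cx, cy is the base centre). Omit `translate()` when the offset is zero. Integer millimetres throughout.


translate([0, 0, 346]) cube([334, 338, 35]);
translate([13, 13, 0]) cylinder(h = 346, r = 13);
translate([321, 13, 0]) cylinder(h = 346, r = 13);
translate([13, 325, 0]) cylinder(h = 346, r = 13);
translate([321, 325, 0]) cylinder(h = 346, r = 13);


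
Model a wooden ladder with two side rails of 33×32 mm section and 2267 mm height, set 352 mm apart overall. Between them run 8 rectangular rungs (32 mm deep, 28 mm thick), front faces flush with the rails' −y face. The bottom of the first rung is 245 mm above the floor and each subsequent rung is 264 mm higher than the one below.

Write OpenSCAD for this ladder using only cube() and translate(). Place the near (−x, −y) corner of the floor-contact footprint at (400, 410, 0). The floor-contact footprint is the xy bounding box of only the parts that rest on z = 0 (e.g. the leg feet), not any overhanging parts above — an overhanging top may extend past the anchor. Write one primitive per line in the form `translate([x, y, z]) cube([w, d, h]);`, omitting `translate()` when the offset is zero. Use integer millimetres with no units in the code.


translate([400, 410, 0]) cube([33, 32, 2267]);
translate([719, 410, 0]) cube([33, 32, 2267]);
translate([433, 410, 245]) cube([286, 32, 28]);
translate([433, 410, 509]) cube([286, 32, 28]);
translate([433, 410, 773]) cube([286, 32, 28]);
translate([433, 410, 1037]) cube([286, 32, 28]);
translate([433, 410, 1301]) cube([286, 32, 28]);
translate([433, 410, 1565]) cube([286, 32, 28]);
translate([433, 410, 1829]) cube([286, 32, 28]);
translate([433, 410, 2093]) cube([286, 32, 28]);


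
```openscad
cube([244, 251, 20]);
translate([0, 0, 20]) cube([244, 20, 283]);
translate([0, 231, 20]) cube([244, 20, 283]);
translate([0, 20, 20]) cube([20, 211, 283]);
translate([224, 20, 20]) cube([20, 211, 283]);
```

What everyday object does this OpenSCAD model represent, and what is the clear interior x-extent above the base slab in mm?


An open box. The internal width is 204 mm.

A 244×251 base slab with four walls standing on it — an open box. The base is 244 mm wide and the walls are 20 mm thick, so the internal width is 244 − 2 × 20 = 204 mm.


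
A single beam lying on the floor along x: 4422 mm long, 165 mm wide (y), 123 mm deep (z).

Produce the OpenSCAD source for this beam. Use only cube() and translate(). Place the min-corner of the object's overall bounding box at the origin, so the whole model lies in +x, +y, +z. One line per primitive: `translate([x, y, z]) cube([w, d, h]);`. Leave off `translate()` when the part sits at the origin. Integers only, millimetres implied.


cube([4422, 165, 123]);


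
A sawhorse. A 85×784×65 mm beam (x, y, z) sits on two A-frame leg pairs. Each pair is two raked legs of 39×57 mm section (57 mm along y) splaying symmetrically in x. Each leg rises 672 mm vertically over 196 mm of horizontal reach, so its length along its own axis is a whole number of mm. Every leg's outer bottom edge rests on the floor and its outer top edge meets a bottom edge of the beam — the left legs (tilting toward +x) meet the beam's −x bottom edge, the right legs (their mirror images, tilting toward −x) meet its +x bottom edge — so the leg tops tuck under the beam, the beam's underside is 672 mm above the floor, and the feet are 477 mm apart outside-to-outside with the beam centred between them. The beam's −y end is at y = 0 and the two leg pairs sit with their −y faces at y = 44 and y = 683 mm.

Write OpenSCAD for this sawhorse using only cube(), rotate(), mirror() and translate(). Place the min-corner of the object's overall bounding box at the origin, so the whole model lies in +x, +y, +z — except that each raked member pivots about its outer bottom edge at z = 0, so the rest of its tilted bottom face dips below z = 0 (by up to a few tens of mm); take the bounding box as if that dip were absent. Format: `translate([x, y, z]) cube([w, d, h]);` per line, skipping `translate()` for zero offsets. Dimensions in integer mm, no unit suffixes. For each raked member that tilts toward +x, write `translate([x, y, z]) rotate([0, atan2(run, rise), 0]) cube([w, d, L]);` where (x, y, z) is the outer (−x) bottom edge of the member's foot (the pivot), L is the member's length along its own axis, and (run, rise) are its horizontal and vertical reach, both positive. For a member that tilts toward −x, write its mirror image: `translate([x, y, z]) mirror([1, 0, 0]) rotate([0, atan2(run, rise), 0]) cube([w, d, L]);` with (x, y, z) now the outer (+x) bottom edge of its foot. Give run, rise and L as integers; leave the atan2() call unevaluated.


// leg length = √(196² + 672²) = 700
// right-leg outer foot x = 2·196 + 85 = 477
// beam min-corner = (196, 0, 672)
translate([196, 0, 672]) cube([85, 784, 65]);
translate([0, 44, 0]) rotate([0, atan2(196, 672), 0]) cube([39, 57, 700]);
translate([477, 44, 0]) mirror([1, 0, 0]) rotate([0, atan2(196, 672), 0]) cube([39, 57, 700]);
translate([0, 683, 0]) rotate([0, atan2(196, 672), 0]) cube([39, 57, 700]);
translate([477, 683, 0]) mirror([1, 0, 0]) rotate([0, atan2(196, 672), 0]) cube([39, 57, 700]);
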